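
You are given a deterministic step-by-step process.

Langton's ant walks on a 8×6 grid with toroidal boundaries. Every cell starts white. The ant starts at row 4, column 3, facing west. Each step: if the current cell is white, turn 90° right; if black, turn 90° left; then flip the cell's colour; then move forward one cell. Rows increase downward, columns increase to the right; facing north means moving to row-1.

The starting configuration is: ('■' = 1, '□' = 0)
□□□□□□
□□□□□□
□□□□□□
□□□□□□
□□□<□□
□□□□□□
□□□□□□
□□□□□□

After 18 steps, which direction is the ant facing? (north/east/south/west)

east

[0] □□□□□□
□□□□□□
□□□□□□
□□□□□□
□□□<□□
□□□□□□
□□□□□□
□□□□□□
[1] □□□□□□
□□□□□□
□□□□□□
□□□^□□
□□□■□□
□□□□□□
□□□□□□
□□□□□□
[2] □□□□□□
□□□□□□
□□□□□□
□□□■>□
□□□■□□
□□□□□□
□□□□□□
□□□□□□
[3] □□□□□□
□□□□□□
□□□□□□
□□□■■□
□□□■v□
□□□□□□
□□□□□□
□□□□□□
[4] □□□□□□
□□□□□□
□□□□□□
□□□■■□
□□□<■□
□□□□□□
□□□□□□
□□□□□□
[5] □□□□□□
□□□□□□
□□□□□□
□□□■■□
□□□□■□
□□□v□□
□□□□□□
□□□□□□
[6] □□□□□□
□□□□□□
□□□□□□
□□□■■□
□□□□■□
□□<■□□
□□□□□□
□□□□□□
[7] □□□□□□
□□□□□□
□□□□□□
□□□■■□
□□^□■□
□□■■□□
□□□□□□
□□□□□□
[8] □□□□□□
□□□□□□
□□□□□□
□□□■■□
□□■>■□
□□■■□□
□□□□□□
□□□□□□
[9] □□□□□□
□□□□□□
□□□□□□
□□□■■□
□□■■■□
□□■v□□
□□□□□□
□□□□□□
[10] □□□□□□
□□□□□□
□□□□□□
□□□■■□
□□■■■□
□□■□>□
□□□□□□
□□□□□□
[11] □□□□□□
□□□□□□
□□□□□□
□□□■■□
□□■■■□
□□■□■□
□□□□v□
□□□□□□
[12] □□□□□□
□□□□□□
□□□□□□
□□□■■□
□□■■■□
□□■□■□
□□□<■□
□□□□□□
[13] □□□□□□
□□□□□□
□□□□□□
□□□■■□
□□■■■□
□□■^■□
□□□■■□
□□□□□□
[14] □□□□□□
□□□□□□
□□□□□□
□□□■■□
□□■■■□
□□■■>□
□□□■■□
□□□□□□
[15] □□□□□□
□□□□□□
□□□□□□
□□□■■□
□□■■^□
□□■■□□
□□□■■□
□□□□□□
[16] □□□□□□
□□□□□□
□□□□□□
□□□■■□
□□■<□□
□□■■□□
□□□■■□
□□□□□□
[17] □□□□□□
□□□□□□
□□□□□□
□□□■■□
□□■□□□
□□■v□□
□□□■■□
□□□□□□
[18] □□□□□□
□□□□□□
□□□□□□
□□□■■□
□□■□□□
□□■□>□
□□□■■□
□□□□□□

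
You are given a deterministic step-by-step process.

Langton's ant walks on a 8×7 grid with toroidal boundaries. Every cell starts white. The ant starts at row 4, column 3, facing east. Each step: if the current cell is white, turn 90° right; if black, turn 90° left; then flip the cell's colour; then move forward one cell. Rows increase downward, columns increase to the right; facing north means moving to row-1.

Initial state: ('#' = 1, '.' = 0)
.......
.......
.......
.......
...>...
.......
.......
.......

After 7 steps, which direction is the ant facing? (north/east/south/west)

south

k=0  .......
.......
.......
.......
...>...
.......
.......
.......
k=1  .......
.......
.......
.......
...#...
...v...
.......
.......
k=2  .......
.......
.......
.......
...#...
..<#...
.......
.......
k=3  .......
.......
.......
.......
..^#...
..##...
.......
.......
k=4  .......
.......
.......
.......
..#>...
..##...
.......
.......
k=5  .......
.......
.......
...^...
..#....
..##...
.......
.......
k=6  .......
.......
.......
...#>..
..#....
..##...
.......
.......
k=7  .......
.......
.......
...##..
..#.v..
..##...
.......
.......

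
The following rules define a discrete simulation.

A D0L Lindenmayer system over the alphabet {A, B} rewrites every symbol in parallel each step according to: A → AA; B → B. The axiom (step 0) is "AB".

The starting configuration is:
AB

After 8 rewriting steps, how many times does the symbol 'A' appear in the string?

256

[0] AB
[1] AAB
[2] AAAAB
[3] AAAAAAAAB
[4] AAAAAAAAAAAAAAAAB
[5] AAAAAAAAAAAAAAAAAAAAAAAAAAAAAAAAB
[6] AAAAAAAAAAAAAAAAAAAAAAAAAAAAAAAAAAAAAAAAAAAAAAAAAAAAAAAAAAAAAAAAB
[7] AAAAAAAAAAAAAAAAAAAAAAAAAAAAAAAAAAAAAAAAAAAAAAAAAAAAAAAAAA…AAAAAAAAAAAAAAAAAAAAAAAAAAAAAAAAAAAAAAAAAAAAAAAAAAAAAAAAAB  (len 129)
[8] AAAAAAAAAAAAAAAAAAAAAAAAAAAAAAAAAAAAAAAAAAAAAAAAAAAAAAAAAA…AAAAAAAAAAAAAAAAAAAAAAAAAAAAAAAAAAAAAAAAAAAAAAAAAAAAAAAAAB  (len 257)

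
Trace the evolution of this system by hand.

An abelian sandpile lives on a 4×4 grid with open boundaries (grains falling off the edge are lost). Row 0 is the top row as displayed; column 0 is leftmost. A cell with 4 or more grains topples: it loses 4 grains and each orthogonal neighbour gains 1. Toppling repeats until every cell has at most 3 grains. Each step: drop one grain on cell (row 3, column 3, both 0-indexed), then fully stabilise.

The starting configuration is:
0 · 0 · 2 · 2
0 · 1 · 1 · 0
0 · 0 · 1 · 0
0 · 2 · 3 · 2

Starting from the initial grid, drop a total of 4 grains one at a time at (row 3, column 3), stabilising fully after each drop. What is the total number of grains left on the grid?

15

step 0: 0 · 0 · 2 · 2
0 · 1 · 1 · 0
0 · 0 · 1 · 0
0 · 2 · 3 · 2
step 1: 0 · 0 · 2 · 2
0 · 1 · 1 · 0
0 · 0 · 1 · 0
0 · 2 · 3 · 3
step 2: 0 · 0 · 2 · 2
0 · 1 · 1 · 0
0 · 0 · 2 · 1
0 · 3 · 0 · 1
step 3: 0 · 0 · 2 · 2
0 · 1 · 1 · 0
0 · 0 · 2 · 1
0 · 3 · 0 · 2
step 4: 0 · 0 · 2 · 2
0 · 1 · 1 · 0
0 · 0 · 2 · 1
0 · 3 · 0 · 3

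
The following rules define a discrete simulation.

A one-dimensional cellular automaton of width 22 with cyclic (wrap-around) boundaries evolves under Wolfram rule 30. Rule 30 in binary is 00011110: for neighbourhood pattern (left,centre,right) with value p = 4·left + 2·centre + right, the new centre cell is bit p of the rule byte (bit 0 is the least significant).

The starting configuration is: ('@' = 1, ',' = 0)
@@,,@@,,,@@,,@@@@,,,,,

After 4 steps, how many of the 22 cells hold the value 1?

t=0: @@,,@@,,,@@,,@@@@,,,,,
t=1: @,@@@,@,@@,@@@,,,@,,,@
t=2: ,,@,,,@,@,,@,,@,@@@,@@
t=3: @@@@,@@,@@@@@@@,@,,,@,
t=4: @,,,,@,,@,,,,,,,@@,@@,

7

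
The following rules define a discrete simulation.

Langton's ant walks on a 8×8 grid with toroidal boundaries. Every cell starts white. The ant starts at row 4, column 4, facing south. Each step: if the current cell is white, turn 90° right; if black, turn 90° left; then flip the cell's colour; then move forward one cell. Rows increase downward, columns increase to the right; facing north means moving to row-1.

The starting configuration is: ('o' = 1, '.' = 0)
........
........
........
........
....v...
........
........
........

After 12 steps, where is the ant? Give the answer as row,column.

k=0  ........
........
........
........
....v...
........
........
........
k=1  ........
........
........
........
...<o...
........
........
........
k=2  ........
........
........
...^....
...oo...
........
........
........
k=3  ........
........
........
...o>...
...oo...
........
........
........
k=4  ........
........
........
...oo...
...ov...
........
........
........
k=5  ........
........
........
...oo...
...o.>..
........
........
........
k=6  ........
........
........
...oo...
...o.o..
.....v..
........
........
k=7  ........
........
........
...oo...
...o.o..
....<o..
........
........
k=8  ........
........
........
...oo...
...o^o..
....oo..
........
........
k=9  ........
........
........
...oo...
...oo>..
....oo..
........
........
k=10  ........
........
........
...oo^..
...oo...
....oo..
........
........
k=11  ........
........
........
...ooo>.
...oo...
....oo..
........
........
k=12  ........
........
........
...oooo.
...oo.v.
....oo..
........
........

4,6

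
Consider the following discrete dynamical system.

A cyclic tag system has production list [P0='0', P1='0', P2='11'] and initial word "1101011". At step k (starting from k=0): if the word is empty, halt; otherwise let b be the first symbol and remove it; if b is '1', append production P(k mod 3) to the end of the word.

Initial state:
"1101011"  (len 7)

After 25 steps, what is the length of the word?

3

0) "1101011"  (len 7)
1) "1010110"  (len 7)
2) "0101100"  (len 7)
3) "101100"  (len 6)
4) "011000"  (len 6)
5) "11000"  (len 5)
6) "100011"  (len 6)
7) "000110"  (len 6)
8) "00110"  (len 5)
9) "0110"  (len 4)
10) "110"  (len 3)
11) "100"  (len 3)
12) "0011"  (len 4)
13) "011"  (len 3)
14) "11"  (len 2)
15) "111"  (len 3)
16) "110"  (len 3)
17) "100"  (len 3)
18) "0011"  (len 4)
19) "011"  (len 3)
20) "11"  (len 2)
21) "111"  (len 3)
22) "110"  (len 3)
23) "100"  (len 3)
24) "0011"  (len 4)
25) "011"  (len 3)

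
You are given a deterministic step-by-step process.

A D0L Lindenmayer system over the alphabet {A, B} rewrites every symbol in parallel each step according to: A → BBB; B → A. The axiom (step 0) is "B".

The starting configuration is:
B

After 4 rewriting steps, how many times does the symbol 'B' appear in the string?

9

k=0  B
k=1  A
k=2  BBB
k=3  AAA
k=4  BBBBBBBBB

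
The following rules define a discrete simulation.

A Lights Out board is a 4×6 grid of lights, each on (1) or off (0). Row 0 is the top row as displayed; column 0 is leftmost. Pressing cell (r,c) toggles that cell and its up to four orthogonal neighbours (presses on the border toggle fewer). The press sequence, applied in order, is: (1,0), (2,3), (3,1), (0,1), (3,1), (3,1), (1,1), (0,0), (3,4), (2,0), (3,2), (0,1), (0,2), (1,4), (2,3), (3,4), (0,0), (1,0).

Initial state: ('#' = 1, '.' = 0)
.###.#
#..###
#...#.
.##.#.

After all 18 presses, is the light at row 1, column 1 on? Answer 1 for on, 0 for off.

1

step 0: .###.#
#..###
#...#.
.##.#.
step 1: ####.#
.#.###
....#.
.##.#.
step 2: ####.#
.#..##
..##..
.####.
step 3: ####.#
.#..##
.###..
#..##.
step 4: ...#.#
....##
.###..
#..##.
step 5: ...#.#
....##
..##..
.####.
step 6: ...#.#
....##
.###..
#..##.
step 7: .#.#.#
###.##
..##..
#..##.
step 8: #..#.#
.##.##
..##..
#..##.
step 9: #..#.#
.##.##
..###.
#....#
step 10: #..#.#
###.##
#####.
.....#
step 11: #..#.#
###.##
##.##.
.###.#
step 12: .###.#
#.#.##
##.##.
.###.#
step 13: .....#
#...##
##.##.
.###.#
step 14: ....##
#..#..
##.#..
.###.#
step 15: ....##
#.....
###.#.
.##..#
step 16: ....##
#.....
###...
.####.
step 17: ##..##
......
###...
.####.
step 18: .#..##
##....
.##...
.####.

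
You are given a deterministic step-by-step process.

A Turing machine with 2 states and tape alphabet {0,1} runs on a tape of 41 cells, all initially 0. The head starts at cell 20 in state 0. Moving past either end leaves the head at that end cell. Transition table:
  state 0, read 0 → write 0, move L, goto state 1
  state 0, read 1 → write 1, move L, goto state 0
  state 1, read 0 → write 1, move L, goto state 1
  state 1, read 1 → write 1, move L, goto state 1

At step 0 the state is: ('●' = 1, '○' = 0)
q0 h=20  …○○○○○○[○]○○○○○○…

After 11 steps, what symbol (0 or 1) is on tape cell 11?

k=0  q0 h=20  …○○○○○○[○]○○○○○○…
k=1  q1 h=19  …○○○○○○[○]○○○○○○…
k=2  q1 h=18  …○○○○○○[○]●○○○○○…
k=3  q1 h=17  …○○○○○○[○]●●○○○○…
k=4  q1 h=16  …○○○○○○[○]●●●○○○…
k=5  q1 h=15  …○○○○○○[○]●●●●○○…
k=6  q1 h=14  …○○○○○○[○]●●●●●○…
k=7  q1 h=13  …○○○○○○[○]●●●●●●…
k=8  q1 h=12  …○○○○○○[○]●●●●●●…
k=9  q1 h=11  …○○○○○○[○]●●●●●●…
k=10  q1 h=10  …○○○○○○[○]●●●●●●…
k=11  q1 h= 9  …○○○○○○[○]●●●●●●…

1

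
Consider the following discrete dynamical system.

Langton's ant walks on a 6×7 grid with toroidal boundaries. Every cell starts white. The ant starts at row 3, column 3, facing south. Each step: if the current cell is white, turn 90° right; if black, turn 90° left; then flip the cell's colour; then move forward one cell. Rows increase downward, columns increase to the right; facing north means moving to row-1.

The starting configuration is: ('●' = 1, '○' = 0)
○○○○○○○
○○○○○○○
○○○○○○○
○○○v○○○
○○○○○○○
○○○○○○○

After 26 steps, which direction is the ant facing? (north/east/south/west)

north

step 0: ○○○○○○○
○○○○○○○
○○○○○○○
○○○v○○○
○○○○○○○
○○○○○○○
step 1: ○○○○○○○
○○○○○○○
○○○○○○○
○○<●○○○
○○○○○○○
○○○○○○○
step 2: ○○○○○○○
○○○○○○○
○○^○○○○
○○●●○○○
○○○○○○○
○○○○○○○
step 3: ○○○○○○○
○○○○○○○
○○●>○○○
○○●●○○○
○○○○○○○
○○○○○○○
step 4: ○○○○○○○
○○○○○○○
○○●●○○○
○○●v○○○
○○○○○○○
○○○○○○○
step 5: ○○○○○○○
○○○○○○○
○○●●○○○
○○●○>○○
○○○○○○○
○○○○○○○
step 6: ○○○○○○○
○○○○○○○
○○●●○○○
○○●○●○○
○○○○v○○
○○○○○○○
step 7: ○○○○○○○
○○○○○○○
○○●●○○○
○○●○●○○
○○○<●○○
○○○○○○○
step 8: ○○○○○○○
○○○○○○○
○○●●○○○
○○●^●○○
○○○●●○○
○○○○○○○
step 9: ○○○○○○○
○○○○○○○
○○●●○○○
○○●●>○○
○○○●●○○
○○○○○○○
step 10: ○○○○○○○
○○○○○○○
○○●●^○○
○○●●○○○
○○○●●○○
○○○○○○○
step 11: ○○○○○○○
○○○○○○○
○○●●●>○
○○●●○○○
○○○●●○○
○○○○○○○
step 12: ○○○○○○○
○○○○○○○
○○●●●●○
○○●●○v○
○○○●●○○
○○○○○○○
step 13: ○○○○○○○
○○○○○○○
○○●●●●○
○○●●<●○
○○○●●○○
○○○○○○○
step 14: ○○○○○○○
○○○○○○○
○○●●^●○
○○●●●●○
○○○●●○○
○○○○○○○
step 15: ○○○○○○○
○○○○○○○
○○●<○●○
○○●●●●○
○○○●●○○
○○○○○○○
step 16: ○○○○○○○
○○○○○○○
○○●○○●○
○○●v●●○
○○○●●○○
○○○○○○○
step 17: ○○○○○○○
○○○○○○○
○○●○○●○
○○●○>●○
○○○●●○○
○○○○○○○
step 18: ○○○○○○○
○○○○○○○
○○●○^●○
○○●○○●○
○○○●●○○
○○○○○○○
step 19: ○○○○○○○
○○○○○○○
○○●○●>○
○○●○○●○
○○○●●○○
○○○○○○○
step 20: ○○○○○○○
○○○○○^○
○○●○●○○
○○●○○●○
○○○●●○○
○○○○○○○
step 21: ○○○○○○○
○○○○○●>
○○●○●○○
○○●○○●○
○○○●●○○
○○○○○○○
step 22: ○○○○○○○
○○○○○●●
○○●○●○v
○○●○○●○
○○○●●○○
○○○○○○○
step 23: ○○○○○○○
○○○○○●●
○○●○●<●
○○●○○●○
○○○●●○○
○○○○○○○
step 24: ○○○○○○○
○○○○○^●
○○●○●●●
○○●○○●○
○○○●●○○
○○○○○○○
step 25: ○○○○○○○
○○○○<○●
○○●○●●●
○○●○○●○
○○○●●○○
○○○○○○○
step 26: ○○○○^○○
○○○○●○●
○○●○●●●
○○●○○●○
○○○●●○○
○○○○○○○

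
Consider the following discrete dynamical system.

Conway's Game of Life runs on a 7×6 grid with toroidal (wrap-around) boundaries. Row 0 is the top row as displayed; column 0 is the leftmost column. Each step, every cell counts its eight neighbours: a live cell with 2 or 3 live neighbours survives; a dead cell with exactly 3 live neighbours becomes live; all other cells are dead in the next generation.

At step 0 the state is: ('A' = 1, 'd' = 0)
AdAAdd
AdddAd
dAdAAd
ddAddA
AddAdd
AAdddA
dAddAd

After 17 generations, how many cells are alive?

6

step 0: AdAAdd
AdddAd
dAdAAd
ddAddA
AddAdd
AAdddA
dAddAd
step 1: AdAAAd
AdddAd
AAAAAd
AAAddA
ddAdAd
dAAdAA
dddAAd
step 2: dAAddd
Addddd
ddddAd
dddddd
ddddAd
dAAddA
Addddd
step 3: AAdddd
dAdddd
dddddd
dddddd
dddddd
AAdddA
Addddd
step 4: AAdddd
AAdddd
dddddd
dddddd
Addddd
AAdddA
dddddd
step 5: AAdddd
AAdddd
dddddd
dddddd
AAdddA
AAdddA
dddddA
step 6: dAdddA
AAdddd
dddddd
Addddd
dAdddA
dAddAd
dddddA
step 7: dAdddA
AAdddd
AAdddd
Addddd
dAdddA
ddddAA
ddddAA
step 8: dAddAA
ddAddA
dddddA
dddddA
ddddAA
dddddd
dddddd
step 9: AdddAA
dddddA
AdddAA
AddddA
ddddAA
dddddd
dddddd
step 10: AdddAA
dddddd
ddddAd
dddddd
AdddAA
dddddd
dddddA
step 11: AdddAA
ddddAd
dddddd
ddddAd
dddddA
AdddAd
AdddAA
step 12: AddAdd
ddddAd
dddddd
dddddd
ddddAA
AdddAd
dAdAdd
step 13: ddAAAd
dddddd
dddddd
dddddd
ddddAA
AddAAd
AAAAAA
step 14: Addddd
dddAdd
dddddd
dddddd
dddAAA
dddddd
Addddd
step 15: dddddd
dddddd
dddddd
ddddAd
ddddAd
ddddAA
dddddd
step 16: dddddd
dddddd
dddddd
dddddd
dddAAd
ddddAA
dddddd
step 17: dddddd
dddddd
dddddd
dddddd
dddAAA
dddAAA
dddddd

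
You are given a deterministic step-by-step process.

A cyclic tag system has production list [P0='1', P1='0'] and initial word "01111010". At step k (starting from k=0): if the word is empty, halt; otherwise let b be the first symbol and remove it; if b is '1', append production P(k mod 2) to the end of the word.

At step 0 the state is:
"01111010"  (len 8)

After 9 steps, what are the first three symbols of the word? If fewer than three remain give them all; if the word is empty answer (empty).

101

0) "01111010"  (len 8)
1) "1111010"  (len 7)
2) "1110100"  (len 7)
3) "1101001"  (len 7)
4) "1010010"  (len 7)
5) "0100101"  (len 7)
6) "100101"  (len 6)
7) "001011"  (len 6)
8) "01011"  (len 5)
9) "1011"  (len 4)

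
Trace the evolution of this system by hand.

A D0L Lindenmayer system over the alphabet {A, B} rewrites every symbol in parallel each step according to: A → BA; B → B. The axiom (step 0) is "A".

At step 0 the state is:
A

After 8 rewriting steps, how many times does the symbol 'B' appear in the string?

gen 0: A
gen 1: BA
gen 2: BBA
gen 3: BBBA
gen 4: BBBBA
gen 5: BBBBBA
gen 6: BBBBBBA
gen 7: BBBBBBBA
gen 8: BBBBBBBBA

8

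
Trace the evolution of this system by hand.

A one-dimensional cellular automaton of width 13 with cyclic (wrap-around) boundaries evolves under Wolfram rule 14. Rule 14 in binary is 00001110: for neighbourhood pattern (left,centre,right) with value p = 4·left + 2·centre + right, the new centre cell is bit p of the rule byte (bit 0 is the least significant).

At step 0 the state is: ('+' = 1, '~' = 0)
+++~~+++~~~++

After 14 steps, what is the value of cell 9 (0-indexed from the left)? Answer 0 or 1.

0

gen 0: +++~~+++~~~++
gen 1: ~~~~++~~~~++~
gen 2: ~~~++~~~~++~~
gen 3: ~~++~~~~++~~~
gen 4: ~++~~~~++~~~~
gen 5: ++~~~~++~~~~~
gen 6: +~~~~++~~~~~+
gen 7: ~~~~++~~~~~++
gen 8: ~~~++~~~~~++~
gen 9: ~~++~~~~~++~~
gen 10: ~++~~~~~++~~~
gen 11: ++~~~~~++~~~~
gen 12: +~~~~~++~~~~+
gen 13: ~~~~~++~~~~++
gen 14: ~~~~++~~~~++~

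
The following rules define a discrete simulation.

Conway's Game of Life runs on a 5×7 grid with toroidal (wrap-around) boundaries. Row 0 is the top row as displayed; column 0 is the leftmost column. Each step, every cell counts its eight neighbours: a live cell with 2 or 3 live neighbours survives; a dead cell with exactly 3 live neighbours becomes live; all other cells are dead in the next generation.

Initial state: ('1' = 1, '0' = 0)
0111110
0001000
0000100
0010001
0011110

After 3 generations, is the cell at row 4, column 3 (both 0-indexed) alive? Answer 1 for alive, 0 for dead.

0

[0] 0111110
0001000
0000100
0010001
0011110
[1] 0100010
0000010
0001000
0010000
0000001
[2] 0000011
0000100
0000000
0000000
0000000
[3] 0000010
0000010
0000000
0000000
0000000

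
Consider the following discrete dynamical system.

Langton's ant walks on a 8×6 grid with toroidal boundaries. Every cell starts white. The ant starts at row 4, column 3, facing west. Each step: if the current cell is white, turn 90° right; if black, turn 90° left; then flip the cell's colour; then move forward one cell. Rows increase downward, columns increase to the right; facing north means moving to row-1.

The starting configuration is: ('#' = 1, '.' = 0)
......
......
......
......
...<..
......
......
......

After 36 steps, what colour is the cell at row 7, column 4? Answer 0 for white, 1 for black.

t=0: ......
......
......
......
...<..
......
......
......
t=1: ......
......
......
...^..
...#..
......
......
......
t=2: ......
......
......
...#>.
...#..
......
......
......
t=3: ......
......
......
...##.
...#v.
......
......
......
t=4: ......
......
......
...##.
...<#.
......
......
......
t=5: ......
......
......
...##.
....#.
...v..
......
......
t=6: ......
......
......
...##.
....#.
..<#..
......
......
t=7: ......
......
......
...##.
..^.#.
..##..
......
......
t=8: ......
......
......
...##.
..#>#.
..##..
......
......
t=9: ......
......
......
...##.
..###.
..#v..
......
......
t=10: ......
......
......
...##.
..###.
..#.>.
......
......
t=11: ......
......
......
...##.
..###.
..#.#.
....v.
......
t=12: ......
......
......
...##.
..###.
..#.#.
...<#.
......
t=13: ......
......
......
...##.
..###.
..#^#.
...##.
......
t=14: ......
......
......
...##.
..###.
..##>.
...##.
......
t=15: ......
......
......
...##.
..##^.
..##..
...##.
......
t=16: ......
......
......
...##.
..#<..
..##..
...##.
......
t=17: ......
......
......
...##.
..#...
..#v..
...##.
......
t=18: ......
......
......
...##.
..#...
..#.>.
...##.
......
t=19: ......
......
......
...##.
..#...
..#.#.
...#v.
......
t=20: ......
......
......
...##.
..#...
..#.#.
...#.>
......
t=21: ......
......
......
...##.
..#...
..#.#.
...#.#
.....v
t=22: ......
......
......
...##.
..#...
..#.#.
...#.#
....<#
t=23: ......
......
......
...##.
..#...
..#.#.
...#^#
....##
t=24: ......
......
......
...##.
..#...
..#.#.
...##>
....##
t=25: ......
......
......
...##.
..#...
..#.#^
...##.
....##
t=26: ......
......
......
...##.
..#...
>.#.##
...##.
....##
t=27: ......
......
......
...##.
..#...
#.#.##
v..##.
....##
t=28: ......
......
......
...##.
..#...
#.#.##
#..##<
....##
t=29: ......
......
......
...##.
..#...
#.#.#^
#..###
....##
t=30: ......
......
......
...##.
..#...
#.#.<.
#..###
....##
t=31: ......
......
......
...##.
..#...
#.#...
#..#v#
....##
t=32: ......
......
......
...##.
..#...
#.#...
#..#.>
....##
t=33: ......
......
......
...##.
..#...
#.#..^
#..#..
....##
t=34: ......
......
......
...##.
..#...
>.#..#
#..#..
....##
t=35: ......
......
......
...##.
^.#...
..#..#
#..#..
....##
t=36: ......
......
......
...##.
#>#...
..#..#
#..#..
....##

1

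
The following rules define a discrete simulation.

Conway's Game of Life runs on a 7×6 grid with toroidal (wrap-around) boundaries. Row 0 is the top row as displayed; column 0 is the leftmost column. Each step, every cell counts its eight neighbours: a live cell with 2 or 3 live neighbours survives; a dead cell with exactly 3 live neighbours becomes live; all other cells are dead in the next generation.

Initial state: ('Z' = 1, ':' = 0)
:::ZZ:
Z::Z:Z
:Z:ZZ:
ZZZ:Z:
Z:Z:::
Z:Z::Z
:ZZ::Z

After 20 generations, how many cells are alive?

12

[0] :::ZZ:
Z::Z:Z
:Z:ZZ:
ZZZ:Z:
Z:Z:::
Z:Z::Z
:ZZ::Z
[1] :Z:Z::
Z::::Z
::::::
Z:::Z:
::Z:::
::ZZ:Z
:ZZ::Z
[2] :Z::ZZ
Z:::::
Z:::::
::::::
:ZZ:ZZ
Z::ZZ:
:Z::::
[3] :Z:::Z
ZZ::::
::::::
ZZ:::Z
ZZZ:ZZ
Z::ZZ:
:ZZZ::
[4] ::::::
ZZ::::
:::::Z
::Z:Z:
::Z:::
::::::
:Z:Z:Z
[5] :ZZ:::
Z:::::
ZZ:::Z
:::Z::
:::Z::
::Z:::
::::::
[6] :Z::::
::Z::Z
ZZ:::Z
Z:Z:Z:
::ZZ::
::::::
:ZZ:::
[7] ZZ::::
::Z::Z
::ZZZ:
Z:Z:Z:
:ZZZ::
:Z:Z::
:ZZ:::
[8] Z:::::
Z:Z:ZZ
::Z:Z:
::::ZZ
Z:::Z:
Z::Z::
::::::
[9] ZZ::::
Z:::Z:
ZZ::::
::::Z:
Z::ZZ:
:::::Z
::::::
[10] ZZ:::Z
::::::
ZZ::::
ZZ:ZZ:
:::ZZ:
::::ZZ
Z:::::
[11] ZZ:::Z
:::::Z
ZZZ::Z
ZZ:ZZ:
Z:Z:::
:::ZZZ
:Z::Z:
[12] :Z::ZZ
::Z:Z:
::ZZ::
:::ZZ:
Z:Z:::
ZZZZZZ
:ZZZ::
[13] ZZ::ZZ
:ZZ:ZZ
::Z:::
:Z::Z:
Z:::::
::::ZZ
::::::
[14] :ZZZZ:
::Z:Z:
Z:Z:ZZ
:Z::::
Z:::Z:
:::::Z
::::::
[15] :ZZ:Z:
Z:::::
Z:Z:ZZ
:Z:ZZ:
Z::::Z
:::::Z
::ZZZ:
[16] :ZZ:ZZ
Z:Z:Z:
Z:Z:Z:
:ZZZ::
Z::::Z
Z::Z:Z
:ZZ:ZZ
[17] ::::::
Z:Z:Z:
Z:::Z:
::ZZZ:
:::Z:Z
::ZZ::
::::::
[18] ::::::
:Z:Z::
::Z:Z:
::Z:::
::::::
::ZZZ:
::::::
[19] ::::::
::ZZ::
:ZZ:::
:::Z::
::Z:::
:::Z::
:::Z::
[20] ::ZZ::
:ZZZ::
:Z::::
:Z:Z::
::ZZ::
::ZZ::
::::::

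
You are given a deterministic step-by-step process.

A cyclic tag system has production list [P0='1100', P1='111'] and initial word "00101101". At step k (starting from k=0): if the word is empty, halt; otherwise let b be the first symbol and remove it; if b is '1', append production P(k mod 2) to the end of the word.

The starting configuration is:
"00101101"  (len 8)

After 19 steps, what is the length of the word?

28

gen 0: "00101101"  (len 8)
gen 1: "0101101"  (len 7)
gen 2: "101101"  (len 6)
gen 3: "011011100"  (len 9)
gen 4: "11011100"  (len 8)
gen 5: "10111001100"  (len 11)
gen 6: "0111001100111"  (len 13)
gen 7: "111001100111"  (len 12)
gen 8: "11001100111111"  (len 14)
gen 9: "10011001111111100"  (len 17)
gen 10: "0011001111111100111"  (len 19)
gen 11: "011001111111100111"  (len 18)
gen 12: "11001111111100111"  (len 17)
gen 13: "10011111111001111100"  (len 20)
gen 14: "0011111111001111100111"  (len 22)
gen 15: "011111111001111100111"  (len 21)
gen 16: "11111111001111100111"  (len 20)
gen 17: "11111110011111001111100"  (len 23)
gen 18: "1111110011111001111100111"  (len 25)
gen 19: "1111100111110011111001111100"  (len 28)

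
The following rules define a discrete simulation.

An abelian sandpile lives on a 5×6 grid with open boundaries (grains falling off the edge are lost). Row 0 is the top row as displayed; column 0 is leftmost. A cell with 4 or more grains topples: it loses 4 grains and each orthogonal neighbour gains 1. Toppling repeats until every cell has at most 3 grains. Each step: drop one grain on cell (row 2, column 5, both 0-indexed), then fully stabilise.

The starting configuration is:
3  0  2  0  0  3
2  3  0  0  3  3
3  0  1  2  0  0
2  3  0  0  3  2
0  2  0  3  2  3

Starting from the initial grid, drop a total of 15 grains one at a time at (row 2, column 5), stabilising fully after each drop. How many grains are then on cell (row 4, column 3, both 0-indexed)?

0

0) 3  0  2  0  0  3
2  3  0  0  3  3
3  0  1  2  0  0
2  3  0  0  3  2
0  2  0  3  2  3
1) 3  0  2  0  0  3
2  3  0  0  3  3
3  0  1  2  0  1
2  3  0  0  3  2
0  2  0  3  2  3
2) 3  0  2  0  0  3
2  3  0  0  3  3
3  0  1  2  0  2
2  3  0  0  3  2
0  2  0  3  2  3
3) 3  0  2  0  0  3
2  3  0  0  3  3
3  0  1  2  0  3
2  3  0  0  3  2
0  2  0  3  2  3
4) 3  0  2  0  2  0
2  3  0  1  0  2
3  0  1  2  2  1
2  3  0  0  3  3
0  2  0  3  2  3
5) 3  0  2  0  2  0
2  3  0  1  0  2
3  0  1  2  2  2
2  3  0  0  3  3
0  2  0  3  2  3
6) 3  0  2  0  2  0
2  3  0  1  0  2
3  0  1  2  2  3
2  3  0  0  3  3
0  2  0  3  2  3
7) 3  0  2  0  2  0
2  3  0  1  1  3
3  0  1  3  0  2
2  3  0  2  2  2
0  2  1  0  1  1
8) 3  0  2  0  2  0
2  3  0  1  1  3
3  0  1  3  0  3
2  3  0  2  2  2
0  2  1  0  1  1
9) 3  0  2  0  2  1
2  3  0  1  2  0
3  0  1  3  1  1
2  3  0  2  2  3
0  2  1  0  1  1
10) 3  0  2  0  2  1
2  3  0  1  2  0
3  0  1  3  1  2
2  3  0  2  2  3
0  2  1  0  1  1
11) 3  0  2  0  2  1
2  3  0  1  2  0
3  0  1  3  1  3
2  3  0  2  2  3
0  2  1  0  1  1
12) 3  0  2  0  2  1
2  3  0  1  2  1
3  0  1  3  2  1
2  3  0  2  3  0
0  2  1  0  1  2
13) 3  0  2  0  2  1
2  3  0  1  2  1
3  0  1  3  2  2
2  3  0  2  3  0
0  2  1  0  1  2
14) 3  0  2  0  2  1
2  3  0  1  2  1
3  0  1  3  2  3
2  3  0  2  3  0
0  2  1  0  1  2
15) 3  0  2  0  2  1
2  3  0  1  2  2
3  0  1  3  3  0
2  3  0  2  3  1
0  2  1  0  1  2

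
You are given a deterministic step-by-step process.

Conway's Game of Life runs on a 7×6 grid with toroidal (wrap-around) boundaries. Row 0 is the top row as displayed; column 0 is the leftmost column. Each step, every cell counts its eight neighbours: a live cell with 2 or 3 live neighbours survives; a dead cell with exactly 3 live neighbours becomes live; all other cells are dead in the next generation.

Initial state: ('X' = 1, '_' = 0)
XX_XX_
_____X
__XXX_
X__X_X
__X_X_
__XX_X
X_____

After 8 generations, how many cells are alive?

17

k=0  XX_XX_
_____X
__XXX_
X__X_X
__X_X_
__XX_X
X_____
k=1  XX__X_
XX___X
X_XX__
_X___X
XXX___
_XXXXX
X_____
k=2  ______
___XX_
__X_X_
___X_X
______
___XXX
______
k=3  ______
___XX_
__X__X
___XX_
___X_X
____X_
____X_
k=4  ___XX_
___XX_
__X__X
__XX_X
___X_X
___XXX
______
k=5  ___XX_
__X__X
__X__X
X_XX_X
X____X
___X_X
_____X
k=6  ___XXX
__X__X
__X__X
__XX__
_XXX__
_____X
___X_X
k=7  X_XX_X
X_X__X
_XX_X_
____X_
_X_XX_
X__X__
X__X_X
k=8  __XX__
______
XXX_X_
_X__XX
__XXXX
XX_X__
___X__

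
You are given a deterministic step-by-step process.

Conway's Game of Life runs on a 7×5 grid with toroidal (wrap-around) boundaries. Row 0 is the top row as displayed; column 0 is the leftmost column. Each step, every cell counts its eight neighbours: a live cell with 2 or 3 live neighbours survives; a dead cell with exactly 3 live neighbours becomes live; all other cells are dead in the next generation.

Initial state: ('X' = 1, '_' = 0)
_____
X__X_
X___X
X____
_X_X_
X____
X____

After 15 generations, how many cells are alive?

[0] _____
X__X_
X___X
X____
_X_X_
X____
X____
[1] ____X
X____
XX___
XX___
XX__X
XX__X
_____
[2] _____
XX__X
____X
__X__
__X__
_X__X
____X
[3] ____X
X___X
_X_XX
___X_
_XXX_
X__X_
X____
[4] ____X
_____
__XX_
XX___
_X_X_
X__X_
X____
[5] _____
___X_
_XX__
XX_XX
_X___
XXX__
X____
[6] _____
__X__
_X___
___XX
___X_
X_X__
X____
[7] _____
_____
__XX_
__XXX
__XX_
_X__X
_X___
[8] _____
_____
__X_X
_X__X
XX___
XX_X_
X____
[9] _____
_____
X__X_
_XXXX
_____
__X__
XX__X
[10] X____
_____
XX_X_
XXXXX
_X___
XX___
XX___
[11] XX___
XX__X
___X_
___X_
___X_
__X__
____X
[12] _X___
_XX_X
X_XX_
__XXX
__XX_
___X_
XX___
[13] _____
____X
X____
_____
_____
_X_XX
XXX__
[14] XX___
_____
_____
_____
_____
_X_XX
XXXXX
[15] ___X_
_____
_____
_____
_____
_X___
_____

2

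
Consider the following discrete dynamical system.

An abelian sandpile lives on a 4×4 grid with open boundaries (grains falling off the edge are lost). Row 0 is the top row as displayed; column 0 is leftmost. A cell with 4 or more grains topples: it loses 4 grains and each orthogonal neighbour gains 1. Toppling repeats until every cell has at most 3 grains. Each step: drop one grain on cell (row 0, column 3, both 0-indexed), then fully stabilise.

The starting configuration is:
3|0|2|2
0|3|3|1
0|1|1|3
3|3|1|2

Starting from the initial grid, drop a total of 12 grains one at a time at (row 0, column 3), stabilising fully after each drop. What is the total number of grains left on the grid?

[0] 3|0|2|2
0|3|3|1
0|1|1|3
3|3|1|2
[1] 3|0|2|3
0|3|3|1
0|1|1|3
3|3|1|2
[2] 3|0|3|0
0|3|3|2
0|1|1|3
3|3|1|2
[3] 3|0|3|1
0|3|3|2
0|1|1|3
3|3|1|2
[4] 3|0|3|2
0|3|3|2
0|1|1|3
3|3|1|2
[5] 3|0|3|3
0|3|3|2
0|1|1|3
3|3|1|2
[6] 3|2|1|2
1|0|2|1
0|2|3|0
3|3|1|3
[7] 3|2|1|3
1|0|2|1
0|2|3|0
3|3|1|3
[8] 3|2|2|0
1|0|2|2
0|2|3|0
3|3|1|3
[9] 3|2|2|1
1|0|2|2
0|2|3|0
3|3|1|3
[10] 3|2|2|2
1|0|2|2
0|2|3|0
3|3|1|3
[11] 3|2|2|3
1|0|2|2
0|2|3|0
3|3|1|3
[12] 3|2|3|0
1|0|2|3
0|2|3|0
3|3|1|3

29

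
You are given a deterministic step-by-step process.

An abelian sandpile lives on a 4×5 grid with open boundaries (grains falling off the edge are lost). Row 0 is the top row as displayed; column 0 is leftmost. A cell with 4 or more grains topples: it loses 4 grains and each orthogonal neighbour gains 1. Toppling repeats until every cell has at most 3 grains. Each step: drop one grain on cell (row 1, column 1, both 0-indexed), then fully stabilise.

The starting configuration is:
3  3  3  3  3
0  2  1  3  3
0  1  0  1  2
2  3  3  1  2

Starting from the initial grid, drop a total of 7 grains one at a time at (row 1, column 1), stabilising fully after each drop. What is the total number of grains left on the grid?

k=0  3  3  3  3  3
0  2  1  3  3
0  1  0  1  2
2  3  3  1  2
k=1  3  3  3  3  3
0  3  1  3  3
0  1  0  1  2
2  3  3  1  2
k=2  0  2  2  2  1
2  2  0  2  1
0  2  1  2  3
2  3  3  1  2
k=3  0  2  2  2  1
2  3  0  2  1
0  2  1  2  3
2  3  3  1  2
k=4  0  3  2  2  1
3  0  1  2  1
0  3  1  2  3
2  3  3  1  2
k=5  0  3  2  2  1
3  1  1  2  1
0  3  1  2  3
2  3  3  1  2
k=6  0  3  2  2  1
3  2  1  2  1
0  3  1  2  3
2  3  3  1  2
k=7  0  3  2  2  1
3  3  1  2  1
0  3  1  2  3
2  3  3  1  2

38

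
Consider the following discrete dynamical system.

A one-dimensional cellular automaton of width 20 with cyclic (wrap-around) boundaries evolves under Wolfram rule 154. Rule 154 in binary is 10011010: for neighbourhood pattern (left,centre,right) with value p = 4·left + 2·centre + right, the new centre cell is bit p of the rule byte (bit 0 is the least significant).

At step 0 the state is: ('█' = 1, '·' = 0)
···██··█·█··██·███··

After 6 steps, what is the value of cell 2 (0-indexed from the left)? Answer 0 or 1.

[0] ···██··█·█··██·███··
[1] ··██·██···███··██·█·
[2] ·██··█·█·███·███···█
[3] ·█·██····██··██·█·█·
[4] █··█·█··██·███·····█
[5] ·██···███··██·█···██
[6] ·█·█·███·███···█·██·

0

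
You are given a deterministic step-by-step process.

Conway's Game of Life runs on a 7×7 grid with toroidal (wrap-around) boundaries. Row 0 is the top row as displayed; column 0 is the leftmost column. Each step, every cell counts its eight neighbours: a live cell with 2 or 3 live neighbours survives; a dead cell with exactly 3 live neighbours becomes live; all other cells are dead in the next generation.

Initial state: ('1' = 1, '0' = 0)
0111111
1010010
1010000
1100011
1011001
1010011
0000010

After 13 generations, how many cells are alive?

step 0: 0111111
1010010
1010000
1100011
1011001
1010011
0000010
step 1: 1111000
1000010
0010010
0001010
0011100
1011110
0000000
step 2: 1110001
1001100
0000010
0000010
0100001
0110010
1000001
step 3: 0011010
1011110
0000011
0000011
1110011
0110010
0000010
step 4: 0110010
0110000
1001000
0100100
0010100
0010110
0101011
step 5: 0001111
1001000
1001000
0110100
0110100
0110001
1101001
step 6: 0101010
1011010
1001100
1000100
0000010
0000011
0101000
step 7: 1101001
1000010
1010010
0001111
0000110
0000111
1000011
step 8: 0100100
0010110
1101000
0001000
0000000
1000000
0100000
step 9: 0111110
1010110
0101000
0010000
0000000
0000000
1100000
step 10: 0000010
1000011
0101100
0010000
0000000
0000000
1101100
step 11: 0100010
1000011
1111111
0011000
0000000
0000000
0000100
step 12: 1000110
0001000
0000000
1000011
0000000
0000000
0000000
step 13: 0000100
0000100
0000001
0000001
0000001
0000000
0000000

5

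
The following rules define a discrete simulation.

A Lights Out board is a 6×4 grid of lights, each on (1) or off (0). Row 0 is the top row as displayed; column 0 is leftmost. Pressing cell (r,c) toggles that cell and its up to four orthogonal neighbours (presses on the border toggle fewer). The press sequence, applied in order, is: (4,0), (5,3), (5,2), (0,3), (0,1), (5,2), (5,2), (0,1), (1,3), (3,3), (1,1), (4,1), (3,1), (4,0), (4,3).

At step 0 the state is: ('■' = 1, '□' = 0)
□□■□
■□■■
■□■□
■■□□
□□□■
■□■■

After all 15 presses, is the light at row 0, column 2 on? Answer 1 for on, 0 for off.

0

t=0: □□■□
■□■■
■□■□
■■□□
□□□■
■□■■
t=1: □□■□
■□■■
■□■□
□■□□
■■□■
□□■■
t=2: □□■□
■□■■
■□■□
□■□□
■■□□
□□□□
t=3: □□■□
■□■■
■□■□
□■□□
■■■□
□■■■
t=4: □□□■
■□■□
■□■□
□■□□
■■■□
□■■■
t=5: ■■■■
■■■□
■□■□
□■□□
■■■□
□■■■
t=6: ■■■■
■■■□
■□■□
□■□□
■■□□
□□□□
t=7: ■■■■
■■■□
■□■□
□■□□
■■■□
□■■■
t=8: □□□■
■□■□
■□■□
□■□□
■■■□
□■■■
t=9: □□□□
■□□■
■□■■
□■□□
■■■□
□■■■
t=10: □□□□
■□□■
■□■□
□■■■
■■■■
□■■■
t=11: □■□□
□■■■
■■■□
□■■■
■■■■
□■■■
t=12: □■□□
□■■■
■■■□
□□■■
□□□■
□□■■
t=13: □■□□
□■■■
■□■□
■■□■
□■□■
□□■■
t=14: □■□□
□■■■
■□■□
□■□■
■□□■
■□■■
t=15: □■□□
□■■■
■□■□
□■□□
■□■□
■□■□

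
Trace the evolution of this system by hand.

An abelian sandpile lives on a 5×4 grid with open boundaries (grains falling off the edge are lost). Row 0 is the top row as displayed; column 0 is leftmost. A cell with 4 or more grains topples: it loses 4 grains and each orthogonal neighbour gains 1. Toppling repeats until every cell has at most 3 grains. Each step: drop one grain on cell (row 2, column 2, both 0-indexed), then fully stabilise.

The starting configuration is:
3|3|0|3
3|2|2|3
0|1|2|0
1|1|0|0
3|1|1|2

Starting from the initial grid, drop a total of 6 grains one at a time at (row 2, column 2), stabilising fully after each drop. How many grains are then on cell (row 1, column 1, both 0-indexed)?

gen 0: 3|3|0|3
3|2|2|3
0|1|2|0
1|1|0|0
3|1|1|2
gen 1: 3|3|0|3
3|2|2|3
0|1|3|0
1|1|0|0
3|1|1|2
gen 2: 3|3|0|3
3|2|3|3
0|2|0|1
1|1|1|0
3|1|1|2
gen 3: 3|3|0|3
3|2|3|3
0|2|1|1
1|1|1|0
3|1|1|2
gen 4: 3|3|0|3
3|2|3|3
0|2|2|1
1|1|1|0
3|1|1|2
gen 5: 3|3|0|3
3|2|3|3
0|2|3|1
1|1|1|0
3|1|1|2
gen 6: 3|3|2|0
3|3|1|1
0|3|1|3
1|1|2|0
3|1|1|2

3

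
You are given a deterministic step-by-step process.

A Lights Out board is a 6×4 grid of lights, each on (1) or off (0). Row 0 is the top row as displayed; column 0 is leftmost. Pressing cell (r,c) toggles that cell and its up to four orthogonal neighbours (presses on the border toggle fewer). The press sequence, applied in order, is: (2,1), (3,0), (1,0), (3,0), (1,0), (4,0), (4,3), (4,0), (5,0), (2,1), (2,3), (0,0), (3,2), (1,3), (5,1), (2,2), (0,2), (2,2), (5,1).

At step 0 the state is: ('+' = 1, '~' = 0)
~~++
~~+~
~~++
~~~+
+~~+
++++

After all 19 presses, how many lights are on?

[0] ~~++
~~+~
~~++
~~~+
+~~+
++++
[1] ~~++
~++~
++~+
~+~+
+~~+
++++
[2] ~~++
~++~
~+~+
+~~+
~~~+
++++
[3] +~++
+~+~
++~+
+~~+
~~~+
++++
[4] +~++
+~+~
~+~+
~+~+
+~~+
++++
[5] ~~++
~++~
++~+
~+~+
+~~+
++++
[6] ~~++
~++~
++~+
++~+
~+~+
~+++
[7] ~~++
~++~
++~+
++~~
~++~
~++~
[8] ~~++
~++~
++~+
~+~~
+~+~
+++~
[9] ~~++
~++~
++~+
~+~~
~~+~
~~+~
[10] ~~++
~~+~
~~++
~~~~
~~+~
~~+~
[11] ~~++
~~++
~~~~
~~~+
~~+~
~~+~
[12] ++++
+~++
~~~~
~~~+
~~+~
~~+~
[13] ++++
+~++
~~+~
~++~
~~~~
~~+~
[14] +++~
+~~~
~~++
~++~
~~~~
~~+~
[15] +++~
+~~~
~~++
~++~
~+~~
++~~
[16] +++~
+~+~
~+~~
~+~~
~+~~
++~~
[17] +~~+
+~~~
~+~~
~+~~
~+~~
++~~
[18] +~~+
+~+~
~~++
~++~
~+~~
++~~
[19] +~~+
+~+~
~~++
~++~
~~~~
~~+~

9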